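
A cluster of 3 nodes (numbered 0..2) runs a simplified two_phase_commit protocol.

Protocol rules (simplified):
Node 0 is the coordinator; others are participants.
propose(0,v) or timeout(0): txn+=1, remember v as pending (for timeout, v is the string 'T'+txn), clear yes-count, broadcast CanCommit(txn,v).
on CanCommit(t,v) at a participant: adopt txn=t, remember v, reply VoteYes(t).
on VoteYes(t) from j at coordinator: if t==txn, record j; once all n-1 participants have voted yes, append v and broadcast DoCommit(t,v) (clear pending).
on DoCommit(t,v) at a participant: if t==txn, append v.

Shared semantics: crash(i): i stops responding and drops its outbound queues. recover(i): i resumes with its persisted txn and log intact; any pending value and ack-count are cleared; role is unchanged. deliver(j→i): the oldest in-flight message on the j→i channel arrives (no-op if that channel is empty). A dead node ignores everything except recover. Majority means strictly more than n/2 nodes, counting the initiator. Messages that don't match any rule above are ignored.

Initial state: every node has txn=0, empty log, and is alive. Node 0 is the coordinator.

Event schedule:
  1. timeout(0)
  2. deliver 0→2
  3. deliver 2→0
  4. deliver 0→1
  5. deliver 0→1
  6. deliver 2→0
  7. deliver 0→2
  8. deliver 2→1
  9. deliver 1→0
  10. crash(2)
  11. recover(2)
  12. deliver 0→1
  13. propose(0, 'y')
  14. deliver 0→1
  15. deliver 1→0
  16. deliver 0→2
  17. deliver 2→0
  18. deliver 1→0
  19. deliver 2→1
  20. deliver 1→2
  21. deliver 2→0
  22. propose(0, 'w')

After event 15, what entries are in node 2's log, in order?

e1 timeout(0): 0[coor,t=1,-]
e2 deliver 0→2: 2[part,t=1,-]
e3 deliver 2→0: ·
e4 deliver 0→1: 1[part,t=1,-]
e5 deliver 0→1: ·
e6 deliver 2→0: ·
e7 deliver 0→2: ·
e8 deliver 2→1: ·
e9 deliver 1→0: 0[coor,t=1,T1]
e10 crash(2): 2[✗part,t=1,-]
e11 recover(2): 2[part,t=1,-]
e12 deliver 0→1: 1[part,t=1,T1]
e13 propose(0,'y'): 0[coor,t=2,T1]
e14 deliver 0→1: 1[part,t=2,T1]
e15 deliver 1→0: ·

empty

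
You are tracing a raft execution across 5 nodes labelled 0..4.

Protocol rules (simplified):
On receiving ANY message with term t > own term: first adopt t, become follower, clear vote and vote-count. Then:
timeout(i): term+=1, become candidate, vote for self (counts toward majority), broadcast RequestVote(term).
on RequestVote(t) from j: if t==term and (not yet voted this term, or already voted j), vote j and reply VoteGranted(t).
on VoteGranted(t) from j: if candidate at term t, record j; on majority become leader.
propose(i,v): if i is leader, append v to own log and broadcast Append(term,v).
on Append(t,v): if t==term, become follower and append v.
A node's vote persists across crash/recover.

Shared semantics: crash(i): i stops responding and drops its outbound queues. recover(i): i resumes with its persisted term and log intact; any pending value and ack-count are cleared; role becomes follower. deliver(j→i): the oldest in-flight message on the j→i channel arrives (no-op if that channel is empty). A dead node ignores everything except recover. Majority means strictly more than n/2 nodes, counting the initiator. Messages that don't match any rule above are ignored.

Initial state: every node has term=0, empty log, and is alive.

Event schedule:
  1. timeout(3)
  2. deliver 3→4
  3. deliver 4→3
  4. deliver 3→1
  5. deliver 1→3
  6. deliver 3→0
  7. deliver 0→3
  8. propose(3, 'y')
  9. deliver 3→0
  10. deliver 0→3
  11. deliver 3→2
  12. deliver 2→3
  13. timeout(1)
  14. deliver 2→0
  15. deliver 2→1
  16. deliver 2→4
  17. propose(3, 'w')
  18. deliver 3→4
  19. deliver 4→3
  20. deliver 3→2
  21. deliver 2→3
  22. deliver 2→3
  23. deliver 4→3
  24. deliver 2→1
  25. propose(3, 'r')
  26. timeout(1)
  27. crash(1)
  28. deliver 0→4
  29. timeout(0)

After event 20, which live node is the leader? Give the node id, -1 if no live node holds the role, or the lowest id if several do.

3

[1] timeout(3) → N3(cand t1 [-])
[2] deliver 3→4 → N4(foll t1 [-])
[3] deliver 4→3 → ∅
[4] deliver 3→1 → N1(foll t1 [-])
[5] deliver 1→3 → N3(lead t1 [-])
[6] deliver 3→0 → N0(foll t1 [-])
[7] deliver 0→3 → ∅
[8] propose(3,'y') → N3(lead t1 [y])
[9] deliver 3→0 → N0(foll t1 [y])
[10] deliver 0→3 → ∅
[11] deliver 3→2 → N2(foll t1 [-])
[12] deliver 2→3 → ∅
[13] timeout(1) → N1(cand t2 [-])
[14] deliver 2→0 → ∅
[15] deliver 2→1 → ∅
[16] deliver 2→4 → ∅
[17] propose(3,'w') → N3(lead t1 [y,w])
[18] deliver 3→4 → N4(foll t1 [y])
[19] deliver 4→3 → ∅
[20] deliver 3→2 → N2(foll t1 [y])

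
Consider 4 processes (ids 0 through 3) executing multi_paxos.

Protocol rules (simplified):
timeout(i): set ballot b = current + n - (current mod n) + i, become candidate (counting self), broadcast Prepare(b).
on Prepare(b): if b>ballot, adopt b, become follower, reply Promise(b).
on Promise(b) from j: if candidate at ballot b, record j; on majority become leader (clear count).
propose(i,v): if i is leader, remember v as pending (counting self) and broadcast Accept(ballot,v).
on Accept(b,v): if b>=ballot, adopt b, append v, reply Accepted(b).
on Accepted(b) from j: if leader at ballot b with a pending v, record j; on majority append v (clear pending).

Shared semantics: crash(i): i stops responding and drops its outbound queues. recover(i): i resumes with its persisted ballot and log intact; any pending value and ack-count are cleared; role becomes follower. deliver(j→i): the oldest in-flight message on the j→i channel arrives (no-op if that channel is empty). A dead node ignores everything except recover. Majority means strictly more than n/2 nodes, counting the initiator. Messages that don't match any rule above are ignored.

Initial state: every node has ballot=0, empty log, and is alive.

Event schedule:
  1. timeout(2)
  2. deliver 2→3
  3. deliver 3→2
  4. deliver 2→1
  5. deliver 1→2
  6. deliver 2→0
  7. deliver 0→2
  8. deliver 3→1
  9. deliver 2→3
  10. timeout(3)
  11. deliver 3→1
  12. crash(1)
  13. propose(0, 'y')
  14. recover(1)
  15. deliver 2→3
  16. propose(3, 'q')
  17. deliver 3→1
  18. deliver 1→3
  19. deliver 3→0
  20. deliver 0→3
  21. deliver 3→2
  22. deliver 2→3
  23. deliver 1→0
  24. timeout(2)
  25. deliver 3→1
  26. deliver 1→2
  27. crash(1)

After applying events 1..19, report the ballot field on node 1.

11

after 1 — timeout(2): n2:cand/b6/[-]
after 2 — deliver 2→3: n3:foll/b6/[-]
after 3 — deliver 3→2: ·
after 4 — deliver 2→1: n1:foll/b6/[-]
after 5 — deliver 1→2: n2:lead/b6/[-]
after 6 — deliver 2→0: n0:foll/b6/[-]
after 7 — deliver 0→2: ·
after 8 — deliver 3→1: ·
after 9 — deliver 2→3: ·
after 10 — timeout(3): n3:cand/b11/[-]
after 11 — deliver 3→1: n1:foll/b11/[-]
after 12 — crash(1): n1:✗foll/b11/[-]
after 13 — propose(0,'y'): ·
after 14 — recover(1): n1:foll/b11/[-]
after 15 — deliver 2→3: ·
after 16 — propose(3,'q'): ·
after 17 — deliver 3→1: ·
after 18 — deliver 1→3: ·
after 19 — deliver 3→0: n0:foll/b11/[-]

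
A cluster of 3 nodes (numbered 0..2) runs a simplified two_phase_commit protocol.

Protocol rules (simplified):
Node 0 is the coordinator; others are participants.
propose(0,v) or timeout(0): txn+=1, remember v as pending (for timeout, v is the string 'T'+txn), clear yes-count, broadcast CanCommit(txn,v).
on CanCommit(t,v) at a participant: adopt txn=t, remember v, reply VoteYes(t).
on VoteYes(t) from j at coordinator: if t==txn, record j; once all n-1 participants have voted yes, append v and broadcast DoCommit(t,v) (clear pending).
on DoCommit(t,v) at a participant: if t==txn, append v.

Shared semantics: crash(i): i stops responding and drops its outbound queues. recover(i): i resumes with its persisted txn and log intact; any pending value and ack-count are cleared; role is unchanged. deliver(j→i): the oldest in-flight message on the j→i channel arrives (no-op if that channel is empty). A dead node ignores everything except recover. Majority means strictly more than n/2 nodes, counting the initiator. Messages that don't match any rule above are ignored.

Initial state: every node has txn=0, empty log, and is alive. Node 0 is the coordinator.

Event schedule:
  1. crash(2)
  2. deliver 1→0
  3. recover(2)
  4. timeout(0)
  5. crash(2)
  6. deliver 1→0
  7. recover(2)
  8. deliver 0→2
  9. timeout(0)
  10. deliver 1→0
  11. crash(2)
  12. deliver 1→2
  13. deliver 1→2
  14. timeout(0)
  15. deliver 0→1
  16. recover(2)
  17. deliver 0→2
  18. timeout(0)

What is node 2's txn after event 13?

after 1 — crash(2): n2:✗part/t0/[-]
after 2 — deliver 1→0: ·
after 3 — recover(2): n2:part/t0/[-]
after 4 — timeout(0): n0:coor/t1/[-]
after 5 — crash(2): n2:✗part/t0/[-]
after 6 — deliver 1→0: ·
after 7 — recover(2): n2:part/t0/[-]
after 8 — deliver 0→2: n2:part/t1/[-]
after 9 — timeout(0): n0:coor/t2/[-]
after 10 — deliver 1→0: ·
after 11 — crash(2): n2:✗part/t1/[-]
after 12 — deliver 1→2: ·
after 13 — deliver 1→2: ·

1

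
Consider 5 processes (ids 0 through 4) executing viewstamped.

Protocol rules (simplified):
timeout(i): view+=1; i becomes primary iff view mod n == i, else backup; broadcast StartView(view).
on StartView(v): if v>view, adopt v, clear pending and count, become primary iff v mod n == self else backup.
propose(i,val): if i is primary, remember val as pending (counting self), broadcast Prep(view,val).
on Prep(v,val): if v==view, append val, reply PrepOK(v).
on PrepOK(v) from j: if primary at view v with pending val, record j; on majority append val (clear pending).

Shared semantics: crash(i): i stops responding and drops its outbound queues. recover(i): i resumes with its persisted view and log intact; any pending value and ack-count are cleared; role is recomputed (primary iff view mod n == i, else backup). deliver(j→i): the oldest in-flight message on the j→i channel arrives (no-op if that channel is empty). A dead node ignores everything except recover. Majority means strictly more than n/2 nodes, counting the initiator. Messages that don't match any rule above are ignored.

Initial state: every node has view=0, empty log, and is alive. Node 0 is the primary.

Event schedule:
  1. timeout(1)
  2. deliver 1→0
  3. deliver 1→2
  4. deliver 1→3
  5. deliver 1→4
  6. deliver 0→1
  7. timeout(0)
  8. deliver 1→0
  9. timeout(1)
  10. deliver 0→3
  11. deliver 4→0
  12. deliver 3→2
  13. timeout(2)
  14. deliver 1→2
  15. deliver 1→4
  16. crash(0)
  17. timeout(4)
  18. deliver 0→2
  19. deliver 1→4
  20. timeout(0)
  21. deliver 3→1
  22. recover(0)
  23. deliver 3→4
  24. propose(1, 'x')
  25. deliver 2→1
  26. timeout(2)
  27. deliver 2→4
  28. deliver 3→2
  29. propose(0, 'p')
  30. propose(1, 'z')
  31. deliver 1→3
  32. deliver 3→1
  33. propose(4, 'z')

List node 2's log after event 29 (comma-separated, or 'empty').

empty

after 1 — timeout(1): n1:prim/v1/[-]
after 2 — deliver 1→0: n0:back/v1/[-]
after 3 — deliver 1→2: n2:back/v1/[-]
after 4 — deliver 1→3: n3:back/v1/[-]
after 5 — deliver 1→4: n4:back/v1/[-]
after 6 — deliver 0→1: ·
after 7 — timeout(0): n0:back/v2/[-]
after 8 — deliver 1→0: ·
after 9 — timeout(1): n1:back/v2/[-]
after 10 — deliver 0→3: n3:back/v2/[-]
after 11 — deliver 4→0: ·
after 12 — deliver 3→2: ·
after 13 — timeout(2): n2:prim/v2/[-]
after 14 — deliver 1→2: ·
after 15 — deliver 1→4: n4:back/v2/[-]
after 16 — crash(0): n0:✗back/v2/[-]
after 17 — timeout(4): n4:back/v3/[-]
after 18 — deliver 0→2: ·
after 19 — deliver 1→4: ·
after 20 — timeout(0): ·
after 21 — deliver 3→1: ·
after 22 — recover(0): n0:back/v2/[-]
after 23 — deliver 3→4: ·
after 24 — propose(1,'x'): ·
after 25 — deliver 2→1: ·
after 26 — timeout(2): n2:back/v3/[-]
after 27 — deliver 2→4: ·
after 28 — deliver 3→2: ·
after 29 — propose(0,'p'): ·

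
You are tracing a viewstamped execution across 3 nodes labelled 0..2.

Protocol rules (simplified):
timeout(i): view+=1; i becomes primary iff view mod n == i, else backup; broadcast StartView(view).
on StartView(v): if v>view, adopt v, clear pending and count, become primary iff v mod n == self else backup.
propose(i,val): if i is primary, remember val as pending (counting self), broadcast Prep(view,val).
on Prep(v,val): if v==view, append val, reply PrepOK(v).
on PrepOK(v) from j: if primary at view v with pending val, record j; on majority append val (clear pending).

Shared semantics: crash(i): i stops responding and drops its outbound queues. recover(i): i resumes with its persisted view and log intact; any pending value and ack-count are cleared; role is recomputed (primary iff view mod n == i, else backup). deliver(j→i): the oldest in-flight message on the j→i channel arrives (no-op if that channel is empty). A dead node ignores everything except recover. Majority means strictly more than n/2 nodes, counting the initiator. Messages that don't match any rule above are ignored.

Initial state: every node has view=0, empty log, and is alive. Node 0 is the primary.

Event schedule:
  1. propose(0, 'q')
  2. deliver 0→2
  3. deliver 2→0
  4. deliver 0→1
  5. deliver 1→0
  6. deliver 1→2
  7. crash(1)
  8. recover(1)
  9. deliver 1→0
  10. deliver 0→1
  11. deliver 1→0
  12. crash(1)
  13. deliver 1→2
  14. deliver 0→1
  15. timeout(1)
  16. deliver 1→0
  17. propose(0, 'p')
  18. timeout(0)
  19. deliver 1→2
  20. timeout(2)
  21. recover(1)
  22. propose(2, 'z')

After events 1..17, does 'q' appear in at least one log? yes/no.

step 1 propose(0,'q'): —
step 2 deliver 0→2: 2={back,v=0,log=q}
step 3 deliver 2→0: 0={prim,v=0,log=q}
step 4 deliver 0→1: 1={back,v=0,log=q}
step 5 deliver 1→0: —
step 6 deliver 1→2: —
step 7 crash(1): 1={✗back,v=0,log=q}
step 8 recover(1): 1={back,v=0,log=q}
step 9 deliver 1→0: —
step 10 deliver 0→1: —
step 11 deliver 1→0: —
step 12 crash(1): 1={✗back,v=0,log=q}
step 13 deliver 1→2: —
step 14 deliver 0→1: —
step 15 timeout(1): —
step 16 deliver 1→0: —
step 17 propose(0,'p'): —

yes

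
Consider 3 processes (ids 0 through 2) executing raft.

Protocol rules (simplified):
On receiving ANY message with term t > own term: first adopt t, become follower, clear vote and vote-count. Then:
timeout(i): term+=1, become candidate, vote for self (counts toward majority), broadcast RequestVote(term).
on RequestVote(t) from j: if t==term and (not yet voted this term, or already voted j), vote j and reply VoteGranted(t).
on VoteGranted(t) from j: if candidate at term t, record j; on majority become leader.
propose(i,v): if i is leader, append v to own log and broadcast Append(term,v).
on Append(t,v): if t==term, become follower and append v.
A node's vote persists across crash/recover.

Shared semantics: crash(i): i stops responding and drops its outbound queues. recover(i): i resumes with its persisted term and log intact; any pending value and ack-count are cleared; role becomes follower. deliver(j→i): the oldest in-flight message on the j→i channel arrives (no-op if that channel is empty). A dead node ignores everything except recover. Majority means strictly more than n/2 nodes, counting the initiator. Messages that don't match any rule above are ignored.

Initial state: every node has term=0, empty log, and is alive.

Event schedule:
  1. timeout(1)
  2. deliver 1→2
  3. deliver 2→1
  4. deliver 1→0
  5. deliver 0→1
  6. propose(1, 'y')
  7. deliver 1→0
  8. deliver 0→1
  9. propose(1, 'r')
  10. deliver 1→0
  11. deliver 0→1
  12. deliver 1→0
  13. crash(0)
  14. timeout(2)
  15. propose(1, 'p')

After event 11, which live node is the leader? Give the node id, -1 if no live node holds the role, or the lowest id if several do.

1

e1 timeout(1): 1[cand,t=1,-]
e2 deliver 1→2: 2[foll,t=1,-]
e3 deliver 2→1: 1[lead,t=1,-]
e4 deliver 1→0: 0[foll,t=1,-]
e5 deliver 0→1: ·
e6 propose(1,'y'): 1[lead,t=1,y]
e7 deliver 1→0: 0[foll,t=1,y]
e8 deliver 0→1: ·
e9 propose(1,'r'): 1[lead,t=1,y,r]
e10 deliver 1→0: 0[foll,t=1,y,r]
e11 deliver 0→1: ·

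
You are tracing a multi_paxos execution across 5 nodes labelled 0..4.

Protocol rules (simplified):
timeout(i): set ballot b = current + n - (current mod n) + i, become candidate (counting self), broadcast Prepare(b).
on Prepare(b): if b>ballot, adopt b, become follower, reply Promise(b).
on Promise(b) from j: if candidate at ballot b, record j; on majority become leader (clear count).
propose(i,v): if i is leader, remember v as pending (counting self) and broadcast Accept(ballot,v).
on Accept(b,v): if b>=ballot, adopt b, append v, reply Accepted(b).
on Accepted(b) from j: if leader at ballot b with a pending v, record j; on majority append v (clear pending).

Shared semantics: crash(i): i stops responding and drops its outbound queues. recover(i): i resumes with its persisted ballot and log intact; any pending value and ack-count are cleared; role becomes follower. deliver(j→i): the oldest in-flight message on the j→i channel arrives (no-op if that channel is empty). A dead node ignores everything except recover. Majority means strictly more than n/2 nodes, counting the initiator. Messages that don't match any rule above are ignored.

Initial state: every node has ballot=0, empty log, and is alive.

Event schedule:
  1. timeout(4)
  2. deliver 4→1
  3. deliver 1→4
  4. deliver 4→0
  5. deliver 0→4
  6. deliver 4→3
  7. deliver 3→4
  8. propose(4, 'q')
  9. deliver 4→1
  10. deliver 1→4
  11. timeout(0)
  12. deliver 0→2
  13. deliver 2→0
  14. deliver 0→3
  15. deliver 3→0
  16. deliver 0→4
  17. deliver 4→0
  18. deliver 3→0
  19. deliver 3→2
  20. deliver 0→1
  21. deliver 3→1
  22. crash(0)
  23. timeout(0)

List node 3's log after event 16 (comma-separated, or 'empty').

after 1 — timeout(4): n4:cand/b9/[-]
after 2 — deliver 4→1: n1:foll/b9/[-]
after 3 — deliver 1→4: ·
after 4 — deliver 4→0: n0:foll/b9/[-]
after 5 — deliver 0→4: n4:lead/b9/[-]
after 6 — deliver 4→3: n3:foll/b9/[-]
after 7 — deliver 3→4: ·
after 8 — propose(4,'q'): ·
after 9 — deliver 4→1: n1:foll/b9/[q]
after 10 — deliver 1→4: ·
after 11 — timeout(0): n0:cand/b10/[-]
after 12 — deliver 0→2: n2:foll/b10/[-]
after 13 — deliver 2→0: ·
after 14 — deliver 0→3: n3:foll/b10/[-]
after 15 — deliver 3→0: n0:lead/b10/[-]
after 16 — deliver 0→4: n4:foll/b10/[-]

empty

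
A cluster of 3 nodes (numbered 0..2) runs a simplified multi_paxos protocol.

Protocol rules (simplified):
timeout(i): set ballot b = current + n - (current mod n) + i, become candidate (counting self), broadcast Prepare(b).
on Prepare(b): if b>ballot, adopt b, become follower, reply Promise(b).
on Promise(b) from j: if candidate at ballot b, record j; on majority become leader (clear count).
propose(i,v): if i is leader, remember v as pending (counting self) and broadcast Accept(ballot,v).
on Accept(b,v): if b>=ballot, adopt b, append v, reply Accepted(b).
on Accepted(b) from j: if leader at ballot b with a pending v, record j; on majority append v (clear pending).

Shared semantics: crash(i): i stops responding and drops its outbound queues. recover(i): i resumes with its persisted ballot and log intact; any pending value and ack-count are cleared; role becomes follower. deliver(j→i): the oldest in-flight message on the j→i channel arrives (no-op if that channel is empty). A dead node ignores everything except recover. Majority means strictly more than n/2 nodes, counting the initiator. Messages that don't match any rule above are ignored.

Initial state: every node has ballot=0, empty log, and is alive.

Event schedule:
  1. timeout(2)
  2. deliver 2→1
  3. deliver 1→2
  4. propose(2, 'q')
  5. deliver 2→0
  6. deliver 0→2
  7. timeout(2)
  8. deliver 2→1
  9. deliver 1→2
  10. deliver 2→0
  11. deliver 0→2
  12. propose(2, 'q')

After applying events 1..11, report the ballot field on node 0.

e1 timeout(2): 2[cand,b=5,-]
e2 deliver 2→1: 1[foll,b=5,-]
e3 deliver 1→2: 2[lead,b=5,-]
e4 propose(2,'q'): ·
e5 deliver 2→0: 0[foll,b=5,-]
e6 deliver 0→2: ·
e7 timeout(2): 2[cand,b=8,-]
e8 deliver 2→1: 1[foll,b=5,q]
e9 deliver 1→2: ·
e10 deliver 2→0: 0[foll,b=5,q]
e11 deliver 0→2: ·

5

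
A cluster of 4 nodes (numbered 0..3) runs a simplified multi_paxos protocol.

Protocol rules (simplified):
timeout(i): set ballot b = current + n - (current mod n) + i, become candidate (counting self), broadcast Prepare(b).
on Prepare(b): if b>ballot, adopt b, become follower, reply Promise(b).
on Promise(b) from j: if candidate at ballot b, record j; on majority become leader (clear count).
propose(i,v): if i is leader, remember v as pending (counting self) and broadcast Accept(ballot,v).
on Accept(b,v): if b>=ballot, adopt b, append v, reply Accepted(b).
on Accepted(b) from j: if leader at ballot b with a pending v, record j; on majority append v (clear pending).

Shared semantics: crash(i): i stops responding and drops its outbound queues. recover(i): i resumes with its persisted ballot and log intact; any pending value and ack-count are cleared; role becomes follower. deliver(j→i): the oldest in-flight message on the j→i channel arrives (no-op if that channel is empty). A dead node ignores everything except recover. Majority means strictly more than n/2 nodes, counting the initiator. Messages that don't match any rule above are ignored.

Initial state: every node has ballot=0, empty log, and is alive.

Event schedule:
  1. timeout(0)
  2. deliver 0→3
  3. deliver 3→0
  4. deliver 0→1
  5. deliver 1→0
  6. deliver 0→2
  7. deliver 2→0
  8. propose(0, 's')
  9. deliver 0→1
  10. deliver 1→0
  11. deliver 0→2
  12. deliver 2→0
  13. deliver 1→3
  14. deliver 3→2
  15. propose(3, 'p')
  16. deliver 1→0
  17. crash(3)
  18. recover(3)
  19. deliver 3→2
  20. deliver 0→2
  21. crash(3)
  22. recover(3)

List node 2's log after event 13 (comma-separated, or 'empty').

e1 timeout(0): 0[cand,b=4,-]
e2 deliver 0→3: 3[foll,b=4,-]
e3 deliver 3→0: ·
e4 deliver 0→1: 1[foll,b=4,-]
e5 deliver 1→0: 0[lead,b=4,-]
e6 deliver 0→2: 2[foll,b=4,-]
e7 deliver 2→0: ·
e8 propose(0,'s'): ·
e9 deliver 0→1: 1[foll,b=4,s]
e10 deliver 1→0: ·
e11 deliver 0→2: 2[foll,b=4,s]
e12 deliver 2→0: 0[lead,b=4,s]
e13 deliver 1→3: ·

s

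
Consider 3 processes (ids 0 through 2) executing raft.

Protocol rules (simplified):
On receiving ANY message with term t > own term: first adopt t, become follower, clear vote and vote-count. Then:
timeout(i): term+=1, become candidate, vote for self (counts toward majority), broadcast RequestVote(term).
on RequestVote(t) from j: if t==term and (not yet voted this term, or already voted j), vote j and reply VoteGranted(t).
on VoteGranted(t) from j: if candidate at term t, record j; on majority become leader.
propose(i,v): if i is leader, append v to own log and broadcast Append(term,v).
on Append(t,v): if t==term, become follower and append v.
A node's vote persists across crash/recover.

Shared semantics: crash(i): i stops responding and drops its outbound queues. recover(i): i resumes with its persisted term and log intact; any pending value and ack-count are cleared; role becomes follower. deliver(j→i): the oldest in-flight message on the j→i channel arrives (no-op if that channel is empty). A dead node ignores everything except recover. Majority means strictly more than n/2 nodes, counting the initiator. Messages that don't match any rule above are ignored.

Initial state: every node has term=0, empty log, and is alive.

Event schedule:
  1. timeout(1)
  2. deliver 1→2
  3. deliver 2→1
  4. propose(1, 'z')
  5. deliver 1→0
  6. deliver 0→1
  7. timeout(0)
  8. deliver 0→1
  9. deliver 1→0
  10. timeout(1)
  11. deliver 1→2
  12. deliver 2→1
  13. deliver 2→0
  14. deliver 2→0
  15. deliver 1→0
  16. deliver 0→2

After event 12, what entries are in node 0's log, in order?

empty

[1] timeout(1) → N1(cand t1 [-])
[2] deliver 1→2 → N2(foll t1 [-])
[3] deliver 2→1 → N1(lead t1 [-])
[4] propose(1,'z') → N1(lead t1 [z])
[5] deliver 1→0 → N0(foll t1 [-])
[6] deliver 0→1 → ∅
[7] timeout(0) → N0(cand t2 [-])
[8] deliver 0→1 → N1(foll t2 [z])
[9] deliver 1→0 → ∅
[10] timeout(1) → N1(cand t3 [z])
[11] deliver 1→2 → N2(foll t1 [z])
[12] deliver 2→1 → ∅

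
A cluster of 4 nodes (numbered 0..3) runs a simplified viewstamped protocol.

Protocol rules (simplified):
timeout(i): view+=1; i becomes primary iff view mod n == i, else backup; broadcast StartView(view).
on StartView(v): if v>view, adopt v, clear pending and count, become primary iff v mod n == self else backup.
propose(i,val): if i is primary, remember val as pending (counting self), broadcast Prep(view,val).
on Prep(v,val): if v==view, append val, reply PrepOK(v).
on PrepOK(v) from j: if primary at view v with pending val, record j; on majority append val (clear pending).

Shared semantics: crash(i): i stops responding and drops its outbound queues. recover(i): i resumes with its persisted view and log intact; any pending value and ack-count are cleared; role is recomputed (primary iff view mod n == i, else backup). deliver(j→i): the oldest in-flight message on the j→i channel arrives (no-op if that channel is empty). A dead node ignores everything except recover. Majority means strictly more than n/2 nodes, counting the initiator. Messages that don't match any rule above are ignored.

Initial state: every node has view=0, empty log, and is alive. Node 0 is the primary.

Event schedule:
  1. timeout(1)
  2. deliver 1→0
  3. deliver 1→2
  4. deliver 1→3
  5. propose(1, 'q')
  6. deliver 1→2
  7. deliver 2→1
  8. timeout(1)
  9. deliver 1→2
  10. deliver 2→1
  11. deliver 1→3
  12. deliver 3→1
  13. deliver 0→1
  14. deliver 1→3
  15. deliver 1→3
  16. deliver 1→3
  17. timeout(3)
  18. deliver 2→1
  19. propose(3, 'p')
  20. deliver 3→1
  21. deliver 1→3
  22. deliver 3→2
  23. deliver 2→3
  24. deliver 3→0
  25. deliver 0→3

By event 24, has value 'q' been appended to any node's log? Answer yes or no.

yes

e1 timeout(1): 1[prim,v=1,-]
e2 deliver 1→0: 0[back,v=1,-]
e3 deliver 1→2: 2[back,v=1,-]
e4 deliver 1→3: 3[back,v=1,-]
e5 propose(1,'q'): ·
e6 deliver 1→2: 2[back,v=1,q]
e7 deliver 2→1: ·
e8 timeout(1): 1[back,v=2,-]
e9 deliver 1→2: 2[prim,v=2,q]
e10 deliver 2→1: ·
e11 deliver 1→3: 3[back,v=1,q]
e12 deliver 3→1: ·
e13 deliver 0→1: ·
e14 deliver 1→3: 3[back,v=2,q]
e15 deliver 1→3: ·
e16 deliver 1→3: ·
e17 timeout(3): 3[prim,v=3,q]
e18 deliver 2→1: ·
e19 propose(3,'p'): ·
e20 deliver 3→1: 1[back,v=3,-]
e21 deliver 1→3: ·
e22 deliver 3→2: 2[back,v=3,q]
e23 deliver 2→3: ·
e24 deliver 3→0: 0[back,v=3,-]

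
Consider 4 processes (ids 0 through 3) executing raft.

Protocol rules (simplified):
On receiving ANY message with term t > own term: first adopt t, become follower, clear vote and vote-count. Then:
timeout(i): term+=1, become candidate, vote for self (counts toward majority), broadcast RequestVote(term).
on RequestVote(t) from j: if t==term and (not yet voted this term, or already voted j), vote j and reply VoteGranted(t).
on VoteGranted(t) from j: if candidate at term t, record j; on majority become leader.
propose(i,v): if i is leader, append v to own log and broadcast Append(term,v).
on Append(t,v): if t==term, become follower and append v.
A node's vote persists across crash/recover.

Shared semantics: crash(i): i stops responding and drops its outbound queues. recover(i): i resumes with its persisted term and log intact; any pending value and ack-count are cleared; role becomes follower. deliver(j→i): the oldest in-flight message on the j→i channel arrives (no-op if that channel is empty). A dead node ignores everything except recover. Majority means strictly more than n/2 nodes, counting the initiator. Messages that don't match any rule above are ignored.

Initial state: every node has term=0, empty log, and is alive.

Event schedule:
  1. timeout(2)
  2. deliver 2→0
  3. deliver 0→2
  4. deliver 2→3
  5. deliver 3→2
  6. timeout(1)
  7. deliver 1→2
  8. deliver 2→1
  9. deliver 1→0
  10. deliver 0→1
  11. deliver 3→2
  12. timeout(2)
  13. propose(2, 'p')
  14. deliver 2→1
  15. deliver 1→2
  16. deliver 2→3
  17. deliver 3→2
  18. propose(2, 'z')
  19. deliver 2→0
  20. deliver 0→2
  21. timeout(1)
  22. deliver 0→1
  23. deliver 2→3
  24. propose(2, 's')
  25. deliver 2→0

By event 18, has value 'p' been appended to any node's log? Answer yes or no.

e1 timeout(2): 2[cand,t=1,-]
e2 deliver 2→0: 0[foll,t=1,-]
e3 deliver 0→2: ·
e4 deliver 2→3: 3[foll,t=1,-]
e5 deliver 3→2: 2[lead,t=1,-]
e6 timeout(1): 1[cand,t=1,-]
e7 deliver 1→2: ·
e8 deliver 2→1: ·
e9 deliver 1→0: ·
e10 deliver 0→1: ·
e11 deliver 3→2: ·
e12 timeout(2): 2[cand,t=2,-]
e13 propose(2,'p'): ·
e14 deliver 2→1: 1[foll,t=2,-]
e15 deliver 1→2: ·
e16 deliver 2→3: 3[foll,t=2,-]
e17 deliver 3→2: 2[lead,t=2,-]
e18 propose(2,'z'): 2[lead,t=2,z]

no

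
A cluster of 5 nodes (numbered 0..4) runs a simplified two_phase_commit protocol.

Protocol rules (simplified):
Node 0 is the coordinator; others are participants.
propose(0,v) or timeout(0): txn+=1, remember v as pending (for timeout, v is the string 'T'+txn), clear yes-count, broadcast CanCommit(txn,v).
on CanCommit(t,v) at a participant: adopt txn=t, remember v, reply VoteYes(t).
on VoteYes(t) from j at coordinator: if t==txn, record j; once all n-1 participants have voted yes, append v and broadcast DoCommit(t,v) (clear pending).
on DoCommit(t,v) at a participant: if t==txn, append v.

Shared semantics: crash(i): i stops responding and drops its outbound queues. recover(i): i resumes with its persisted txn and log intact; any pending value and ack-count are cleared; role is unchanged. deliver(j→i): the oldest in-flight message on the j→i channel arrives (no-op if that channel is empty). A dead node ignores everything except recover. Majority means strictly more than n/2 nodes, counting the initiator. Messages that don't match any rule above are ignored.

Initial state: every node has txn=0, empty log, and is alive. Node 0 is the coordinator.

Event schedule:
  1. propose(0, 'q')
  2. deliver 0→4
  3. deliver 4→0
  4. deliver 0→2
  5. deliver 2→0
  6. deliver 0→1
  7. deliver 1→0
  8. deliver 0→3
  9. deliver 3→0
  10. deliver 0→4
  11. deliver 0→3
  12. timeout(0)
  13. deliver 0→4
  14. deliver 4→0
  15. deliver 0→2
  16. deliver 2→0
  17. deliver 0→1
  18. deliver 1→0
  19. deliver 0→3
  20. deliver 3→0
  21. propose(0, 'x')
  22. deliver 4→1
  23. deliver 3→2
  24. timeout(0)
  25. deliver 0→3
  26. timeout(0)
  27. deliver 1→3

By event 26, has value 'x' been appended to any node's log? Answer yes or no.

no

[1] propose(0,'q') → N0(coor t1 [-])
[2] deliver 0→4 → N4(part t1 [-])
[3] deliver 4→0 → ∅
[4] deliver 0→2 → N2(part t1 [-])
[5] deliver 2→0 → ∅
[6] deliver 0→1 → N1(part t1 [-])
[7] deliver 1→0 → ∅
[8] deliver 0→3 → N3(part t1 [-])
[9] deliver 3→0 → N0(coor t1 [q])
[10] deliver 0→4 → N4(part t1 [q])
[11] deliver 0→3 → N3(part t1 [q])
[12] timeout(0) → N0(coor t2 [q])
[13] deliver 0→4 → N4(part t2 [q])
[14] deliver 4→0 → ∅
[15] deliver 0→2 → N2(part t1 [q])
[16] deliver 2→0 → ∅
[17] deliver 0→1 → N1(part t1 [q])
[18] deliver 1→0 → ∅
[19] deliver 0→3 → N3(part t2 [q])
[20] deliver 3→0 → ∅
[21] propose(0,'x') → N0(coor t3 [q])
[22] deliver 4→1 → ∅
[23] deliver 3→2 → ∅
[24] timeout(0) → N0(coor t4 [q])
[25] deliver 0→3 → N3(part t3 [q])
[26] timeout(0) → N0(coor t5 [q])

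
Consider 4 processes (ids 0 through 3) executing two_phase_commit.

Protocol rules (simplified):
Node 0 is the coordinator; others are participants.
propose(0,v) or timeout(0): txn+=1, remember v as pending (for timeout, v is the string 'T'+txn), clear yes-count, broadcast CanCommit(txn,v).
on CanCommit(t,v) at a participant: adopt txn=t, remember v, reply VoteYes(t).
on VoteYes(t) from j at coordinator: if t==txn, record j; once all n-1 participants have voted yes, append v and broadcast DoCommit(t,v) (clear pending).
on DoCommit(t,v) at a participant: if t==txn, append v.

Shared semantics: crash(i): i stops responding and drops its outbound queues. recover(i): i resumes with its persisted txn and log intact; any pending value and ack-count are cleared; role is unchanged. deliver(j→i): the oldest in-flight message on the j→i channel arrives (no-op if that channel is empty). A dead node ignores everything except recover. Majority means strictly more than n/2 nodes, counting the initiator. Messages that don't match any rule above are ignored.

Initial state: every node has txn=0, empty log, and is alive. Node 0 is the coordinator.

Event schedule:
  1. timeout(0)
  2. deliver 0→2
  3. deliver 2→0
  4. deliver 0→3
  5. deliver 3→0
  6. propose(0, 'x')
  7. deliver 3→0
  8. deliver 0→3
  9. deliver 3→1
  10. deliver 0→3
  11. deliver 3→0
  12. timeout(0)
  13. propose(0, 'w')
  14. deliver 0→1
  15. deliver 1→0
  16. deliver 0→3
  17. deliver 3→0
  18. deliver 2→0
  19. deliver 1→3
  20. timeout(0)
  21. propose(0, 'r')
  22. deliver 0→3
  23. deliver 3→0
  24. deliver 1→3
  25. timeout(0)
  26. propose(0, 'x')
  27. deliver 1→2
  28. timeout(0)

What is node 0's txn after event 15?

4

e1 timeout(0): 0[coor,t=1,-]
e2 deliver 0→2: 2[part,t=1,-]
e3 deliver 2→0: ·
e4 deliver 0→3: 3[part,t=1,-]
e5 deliver 3→0: ·
e6 propose(0,'x'): 0[coor,t=2,-]
e7 deliver 3→0: ·
e8 deliver 0→3: 3[part,t=2,-]
e9 deliver 3→1: ·
e10 deliver 0→3: ·
e11 deliver 3→0: ·
e12 timeout(0): 0[coor,t=3,-]
e13 propose(0,'w'): 0[coor,t=4,-]
e14 deliver 0→1: 1[part,t=1,-]
e15 deliver 1→0: ·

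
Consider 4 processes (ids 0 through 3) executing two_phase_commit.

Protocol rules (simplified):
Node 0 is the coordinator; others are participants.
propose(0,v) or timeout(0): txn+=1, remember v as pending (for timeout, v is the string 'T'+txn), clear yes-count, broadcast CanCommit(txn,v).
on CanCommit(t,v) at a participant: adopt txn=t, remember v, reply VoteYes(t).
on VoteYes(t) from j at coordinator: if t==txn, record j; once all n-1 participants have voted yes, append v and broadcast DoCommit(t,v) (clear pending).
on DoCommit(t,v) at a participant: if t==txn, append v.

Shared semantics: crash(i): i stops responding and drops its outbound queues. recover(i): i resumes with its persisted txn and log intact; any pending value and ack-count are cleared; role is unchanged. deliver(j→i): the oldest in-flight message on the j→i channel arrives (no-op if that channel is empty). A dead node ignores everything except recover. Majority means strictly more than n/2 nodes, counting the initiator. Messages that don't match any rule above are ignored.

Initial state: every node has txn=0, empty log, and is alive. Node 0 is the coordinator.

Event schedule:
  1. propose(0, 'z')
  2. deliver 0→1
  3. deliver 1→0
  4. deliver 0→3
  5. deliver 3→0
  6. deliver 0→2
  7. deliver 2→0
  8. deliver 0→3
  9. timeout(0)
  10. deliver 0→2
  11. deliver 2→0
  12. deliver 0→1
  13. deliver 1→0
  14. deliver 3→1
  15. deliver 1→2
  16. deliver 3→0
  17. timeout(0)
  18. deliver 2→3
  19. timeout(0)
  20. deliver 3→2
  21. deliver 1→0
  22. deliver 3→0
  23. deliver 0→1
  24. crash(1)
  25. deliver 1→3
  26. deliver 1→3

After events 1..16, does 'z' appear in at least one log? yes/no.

yes

step 1 propose(0,'z'): 0={coor,t=1,log=-}
step 2 deliver 0→1: 1={part,t=1,log=-}
step 3 deliver 1→0: —
step 4 deliver 0→3: 3={part,t=1,log=-}
step 5 deliver 3→0: —
step 6 deliver 0→2: 2={part,t=1,log=-}
step 7 deliver 2→0: 0={coor,t=1,log=z}
step 8 deliver 0→3: 3={part,t=1,log=z}
step 9 timeout(0): 0={coor,t=2,log=z}
step 10 deliver 0→2: 2={part,t=1,log=z}
step 11 deliver 2→0: —
step 12 deliver 0→1: 1={part,t=1,log=z}
step 13 deliver 1→0: —
step 14 deliver 3→1: —
step 15 deliver 1→2: —
step 16 deliver 3→0: —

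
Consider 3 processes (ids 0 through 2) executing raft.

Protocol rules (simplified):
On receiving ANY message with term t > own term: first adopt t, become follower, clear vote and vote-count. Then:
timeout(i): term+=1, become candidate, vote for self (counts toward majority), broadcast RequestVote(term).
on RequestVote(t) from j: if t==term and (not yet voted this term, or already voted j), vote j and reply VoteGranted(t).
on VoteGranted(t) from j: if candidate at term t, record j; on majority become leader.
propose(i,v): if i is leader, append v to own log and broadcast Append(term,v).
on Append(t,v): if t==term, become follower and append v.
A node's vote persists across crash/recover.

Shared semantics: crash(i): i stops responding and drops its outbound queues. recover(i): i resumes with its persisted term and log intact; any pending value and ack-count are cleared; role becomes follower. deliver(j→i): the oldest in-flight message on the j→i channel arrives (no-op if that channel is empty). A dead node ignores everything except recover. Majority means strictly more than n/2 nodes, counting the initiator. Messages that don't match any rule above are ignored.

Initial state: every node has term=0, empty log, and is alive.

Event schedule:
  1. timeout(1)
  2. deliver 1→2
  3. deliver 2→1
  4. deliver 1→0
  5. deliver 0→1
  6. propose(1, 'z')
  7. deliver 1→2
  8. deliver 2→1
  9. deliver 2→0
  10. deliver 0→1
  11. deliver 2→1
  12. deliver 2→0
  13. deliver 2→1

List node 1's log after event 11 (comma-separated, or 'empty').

step 1 timeout(1): 1={cand,t=1,log=-}
step 2 deliver 1→2: 2={foll,t=1,log=-}
step 3 deliver 2→1: 1={lead,t=1,log=-}
step 4 deliver 1→0: 0={foll,t=1,log=-}
step 5 deliver 0→1: —
step 6 propose(1,'z'): 1={lead,t=1,log=z}
step 7 deliver 1→2: 2={foll,t=1,log=z}
step 8 deliver 2→1: —
step 9 deliver 2→0: —
step 10 deliver 0→1: —
step 11 deliver 2→1: —

z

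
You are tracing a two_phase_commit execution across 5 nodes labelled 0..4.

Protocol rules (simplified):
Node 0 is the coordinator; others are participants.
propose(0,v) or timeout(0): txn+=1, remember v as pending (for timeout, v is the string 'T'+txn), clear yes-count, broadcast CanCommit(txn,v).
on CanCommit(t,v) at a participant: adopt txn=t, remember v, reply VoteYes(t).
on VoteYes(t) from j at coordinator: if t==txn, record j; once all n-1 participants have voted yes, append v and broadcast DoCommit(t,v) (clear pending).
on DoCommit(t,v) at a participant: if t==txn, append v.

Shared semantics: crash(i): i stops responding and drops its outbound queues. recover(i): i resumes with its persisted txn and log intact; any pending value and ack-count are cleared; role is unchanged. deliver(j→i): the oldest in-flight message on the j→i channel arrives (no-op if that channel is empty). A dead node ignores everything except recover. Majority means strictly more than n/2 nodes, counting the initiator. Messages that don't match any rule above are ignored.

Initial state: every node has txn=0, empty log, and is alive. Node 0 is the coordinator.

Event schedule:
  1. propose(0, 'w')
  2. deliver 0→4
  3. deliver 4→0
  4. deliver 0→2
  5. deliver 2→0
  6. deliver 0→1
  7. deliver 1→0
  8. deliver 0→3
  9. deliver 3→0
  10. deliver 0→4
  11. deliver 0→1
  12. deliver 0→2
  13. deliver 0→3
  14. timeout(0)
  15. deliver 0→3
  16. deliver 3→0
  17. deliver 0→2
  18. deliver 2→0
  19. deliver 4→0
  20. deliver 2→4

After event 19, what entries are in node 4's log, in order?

w

after 1 — propose(0,'w'): n0:coor/t1/[-]
after 2 — deliver 0→4: n4:part/t1/[-]
after 3 — deliver 4→0: ·
after 4 — deliver 0→2: n2:part/t1/[-]
after 5 — deliver 2→0: ·
after 6 — deliver 0→1: n1:part/t1/[-]
after 7 — deliver 1→0: ·
after 8 — deliver 0→3: n3:part/t1/[-]
after 9 — deliver 3→0: n0:coor/t1/[w]
after 10 — deliver 0→4: n4:part/t1/[w]
after 11 — deliver 0→1: n1:part/t1/[w]
after 12 — deliver 0→2: n2:part/t1/[w]
after 13 — deliver 0→3: n3:part/t1/[w]
after 14 — timeout(0): n0:coor/t2/[w]
after 15 — deliver 0→3: n3:part/t2/[w]
after 16 — deliver 3→0: ·
after 17 — deliver 0→2: n2:part/t2/[w]
after 18 — deliver 2→0: ·
after 19 — deliver 4→0: ·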